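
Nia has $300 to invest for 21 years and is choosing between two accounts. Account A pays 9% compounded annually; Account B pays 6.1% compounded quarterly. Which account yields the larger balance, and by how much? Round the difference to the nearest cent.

A: (1 + 0.09)^21 ≈ 6.108807737, so 300 × 6.108807737 ≈ 1,832.6423.
B: (1 + 0.01525)^84 ≈ 3.565593633, so 300 × 3.565593633 ≈ 1,069.6781.
Difference ≈ 762.9642 in favor of A.

Account A, by $762.96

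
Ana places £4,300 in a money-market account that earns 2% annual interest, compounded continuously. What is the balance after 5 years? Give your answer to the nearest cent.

A = P·e^(rt) = 4,300·e^(0.02·5) = 4,300·e^0.1.
e^0.1 ≈ 1.105170918, so A ≈ 4,752.2349.

£4,752.23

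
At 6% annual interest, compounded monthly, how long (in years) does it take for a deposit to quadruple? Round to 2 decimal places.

23.16 years

(1 + 0.005)^(12t) = 4.
12t = ln 4 / ln(1 + 0.005) ≈ 1.3863/0.00498754 ≈ 277.9514.
t ≈ 23.1626.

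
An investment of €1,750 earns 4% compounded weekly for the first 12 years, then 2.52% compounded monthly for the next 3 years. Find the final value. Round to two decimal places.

€3,049.42

After 12 years at 4%: 1,750 × 1.61577623 ≈ 2,827.6084.
Then 3 years at 2.52%: 2,827.6084 × 1.078445585 ≈ 3,049.4218.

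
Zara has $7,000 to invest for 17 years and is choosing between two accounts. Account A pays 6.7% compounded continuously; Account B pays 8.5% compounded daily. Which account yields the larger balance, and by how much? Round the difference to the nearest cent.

A: e^(0.067·17) = e^1.139 ≈ 3.1236431597, so 7,000 × 3.1236431597 ≈ 21,865.5021.
B: (1 + 0.085/365)^6205 ≈ 4.2411386075, so 7,000 × 4.2411386075 ≈ 29,687.9703.
Difference ≈ 7,822.4681 in favor of B.

Account B, by $7,822.47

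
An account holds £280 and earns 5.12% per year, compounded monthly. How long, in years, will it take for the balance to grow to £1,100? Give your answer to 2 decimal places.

26.78 years

(1 + 0.00426667)^(12t) = 1,100/280 = 3.9286.
12t·ln(1 + 0.00426667) = ln(3.9286); 12t = 1.3683/0.00425759 ≈ 321.3733.
t ≈ 26.7811 years.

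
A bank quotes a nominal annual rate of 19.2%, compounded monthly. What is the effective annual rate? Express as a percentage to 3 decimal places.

One year is 12 periods at 0.016 each: (1 + 0.016)^12 ≈ 1.20983.
EAR = 1.20983 − 1 ≈ 20.98304%.

20.983%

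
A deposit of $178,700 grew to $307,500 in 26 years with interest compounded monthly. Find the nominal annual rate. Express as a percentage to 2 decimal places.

2.09%

(1 + r/12)^312 = 307,500/178,700 = 1.72076.
1 + r/12 = 1.72076^(1/312) ≈ 1.001741, so r/12 ≈ 0.00174115.
r ≈ 12·0.00174115 = 2.08938%.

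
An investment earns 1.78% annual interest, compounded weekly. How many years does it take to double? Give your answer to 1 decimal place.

(1 + 0.000342308)^(52t) = 2.
52t = ln 2 / ln(1 + 0.000342308) ≈ 0.69315/0.000342249 ≈ 2025.2709.
t ≈ 38.9475.

38.9 years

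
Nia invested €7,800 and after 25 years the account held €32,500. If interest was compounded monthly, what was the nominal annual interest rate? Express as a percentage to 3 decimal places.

(1 + r/12)^300 = 32,500/7,800 = 4.16667.
1 + r/12 = 4.16667^(1/300) ≈ 1.004768, so r/12 ≈ 0.00476839.
r ≈ 12·0.00476839 = 5.72206%.

5.722%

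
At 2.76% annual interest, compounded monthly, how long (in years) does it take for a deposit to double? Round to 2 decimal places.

(1 + 0.0023)^(12t) = 2.
12t = ln 2 / ln(1 + 0.0023) ≈ 0.69315/0.00229736 ≈ 301.7148.
t ≈ 25.1429.

25.14 years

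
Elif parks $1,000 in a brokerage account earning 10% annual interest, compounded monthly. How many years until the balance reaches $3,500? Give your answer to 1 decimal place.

12.6 years

(1 + 0.00833333)^(12t) = 3,500/1,000 = 3.5.
12t·ln(1 + 0.00833333) = ln(3.5); 12t = 1.2528/0.0082988 ≈ 150.9571.
t ≈ 12.5798 years.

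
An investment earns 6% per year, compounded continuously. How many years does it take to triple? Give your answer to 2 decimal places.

e^(0.06t) = 3, so 0.06t = ln 3 ≈ 1.0986.
t ≈ 1.0986/0.06 ≈ 18.3102.

18.31 years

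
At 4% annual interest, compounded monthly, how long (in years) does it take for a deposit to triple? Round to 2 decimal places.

27.51 years

(1 + 0.00333333)^(12t) = 3.
12t = ln 3 / ln(1 + 0.00333333) ≈ 1.0986/0.00332779 ≈ 330.1327.
t ≈ 27.5111.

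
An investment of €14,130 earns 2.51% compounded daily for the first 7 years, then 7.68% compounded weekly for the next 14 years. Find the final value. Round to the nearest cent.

€49,323.51

Phase 1: 14,130·(1 + 0.0251/365)^2555 ≈ 16,843.9940.
Phase 2: 16,843.9940·(1 + 0.0768/52)^728 ≈ 49,323.5149.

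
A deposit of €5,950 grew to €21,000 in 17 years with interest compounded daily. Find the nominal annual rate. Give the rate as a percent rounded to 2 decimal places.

The 6205-period growth factor is 21,000/5,950 = 3.52941.
r/365 = 3.52941^(1/6205) − 1 ≈ 0.000203265, so r ≈ 365·0.000203265 = 7.41917%.

7.42%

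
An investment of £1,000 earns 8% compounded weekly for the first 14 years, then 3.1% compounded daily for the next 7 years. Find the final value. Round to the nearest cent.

Phase 1: 1,000·(1 + 0.08/52)^728 ≈ 3,062.2176.
Phase 2: 3,062.2176·(1 + 0.031/365)^2555 ≈ 3,804.2929.

£3,804.29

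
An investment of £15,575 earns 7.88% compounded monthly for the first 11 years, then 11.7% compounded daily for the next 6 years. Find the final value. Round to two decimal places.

After 11 years at 7.88%: 15,575 × 2.3725525592 ≈ 36,952.5061.
Then 6 years at 11.7%: 36,952.5061 × 2.0175572787 ≈ 74,553.7977.

£74,553.80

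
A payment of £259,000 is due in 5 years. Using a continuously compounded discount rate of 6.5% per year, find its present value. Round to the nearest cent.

P = A·e^(−rt) = 259,000·e^(−0.325).
e^(−0.325) ≈ 0.722527353642, so P ≈ 187,134.5846.

£187,134.58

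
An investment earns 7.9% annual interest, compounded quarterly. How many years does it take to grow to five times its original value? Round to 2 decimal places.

(1 + 0.01975)^(4t) = 5.
4t = ln 5 / ln(1 + 0.01975) ≈ 1.6094/0.0195575 ≈ 82.2926.
t ≈ 20.5732.

20.57 years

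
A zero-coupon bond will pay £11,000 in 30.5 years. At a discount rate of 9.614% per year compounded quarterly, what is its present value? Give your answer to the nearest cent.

Periodic rate = 9.614%/4 = 0.024035; 122 periods.
P = 11,000/(1 + 0.024035)^122 ≈ 11,000/18.130327669 ≈ 606.7182.

£606.72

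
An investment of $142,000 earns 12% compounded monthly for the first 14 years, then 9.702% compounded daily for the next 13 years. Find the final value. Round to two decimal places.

$2,666,641.37

After 14 years at 12%: 142,000 × 5.320969817873 ≈ 755,577.7141.
Then 13 years at 9.702%: 755,577.7141 × 3.529274772876 ≈ 2,666,641.3655.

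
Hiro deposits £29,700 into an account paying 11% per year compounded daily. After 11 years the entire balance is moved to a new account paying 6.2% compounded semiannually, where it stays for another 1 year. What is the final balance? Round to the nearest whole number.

Phase 1: 29,700·(1 + 0.11/365)^4015 ≈ 99,580.3398.
Phase 2: 99,580.3398·(1 + 0.031)^2 ≈ 105,850.0176.

£105,850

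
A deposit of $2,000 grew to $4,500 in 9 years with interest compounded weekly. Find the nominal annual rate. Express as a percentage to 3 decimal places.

(1 + r/52)^468 = 4,500/2,000 = 2.25.
1 + r/52 = 2.25^(1/468) ≈ 1.001734, so r/52 ≈ 0.00173426.
r ≈ 52·0.00173426 = 9.01815%.

9.018%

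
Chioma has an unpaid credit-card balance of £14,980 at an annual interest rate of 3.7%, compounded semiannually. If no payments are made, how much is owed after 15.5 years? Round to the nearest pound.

Periodic rate = 3.7%/2 = 0.0185; periods = 2·15.5 = 31.
A = 14,980·(1 + 0.0185)^31 ≈ 14,980·1.765192337 ≈ 26,442.5812.

£26,443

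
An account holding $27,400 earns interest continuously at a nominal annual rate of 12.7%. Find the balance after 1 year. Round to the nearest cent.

$31,110.43

A = P·e^(rt) = 27,400·e^(0.127·1) = 27,400·e^0.127.
e^0.127 ≈ 1.1354170178, so A ≈ 31,110.4263.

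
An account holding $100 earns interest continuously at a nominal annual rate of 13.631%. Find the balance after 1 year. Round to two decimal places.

A = P·e^(rt) = 100·e^(0.13631·1) = 100·e^0.13631.
e^0.13631 ≈ 1.14603711, so A ≈ 114.6037.

$114.60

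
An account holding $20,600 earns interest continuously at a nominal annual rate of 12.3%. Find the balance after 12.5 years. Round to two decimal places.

A = P·e^(rt) = 20,600·e^(0.123·12.5) = 20,600·e^1.5375.
e^1.5375 ≈ 4.65294336, so A ≈ 95,850.6332.

$95,850.63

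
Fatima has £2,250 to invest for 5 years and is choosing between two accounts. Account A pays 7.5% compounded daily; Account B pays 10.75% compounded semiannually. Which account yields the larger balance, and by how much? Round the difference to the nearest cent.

Account B, by £524.43

A: (1 + 0.075/365)^1825 ≈ 1.454935366, so 2,250 × 1.454935366 ≈ 3,273.6046.
B: (1 + 0.05375)^10 ≈ 1.688013347, so 2,250 × 1.688013347 ≈ 3,798.0300.
Difference ≈ 524.4255 in favor of B.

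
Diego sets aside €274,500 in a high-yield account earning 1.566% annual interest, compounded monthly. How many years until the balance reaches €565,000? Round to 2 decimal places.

(1 + 0.001305)^(12t) = 565,000/274,500 = 2.0583.
12t·ln(1 + 0.001305) = ln(2.0583); 12t = 0.72187/0.00130415 ≈ 553.5214.
t ≈ 46.1268 years.

46.13 years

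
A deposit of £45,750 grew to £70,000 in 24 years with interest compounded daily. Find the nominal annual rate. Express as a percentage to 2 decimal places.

(1 + r/365)^8760 = 70,000/45,750 = 1.53005.
1 + r/365 = 1.53005^(1/8760) ≈ 1.000049, so r/365 ≈ 0.0000485518.
r ≈ 365·0.0000485518 = 1.77214%.

1.77%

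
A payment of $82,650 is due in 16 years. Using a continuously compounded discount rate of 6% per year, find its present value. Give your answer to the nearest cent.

P = A·e^(−rt) = 82,650·e^(−0.96).
e^(−0.96) ≈ 0.38289288598, so P ≈ 31,646.0970.

$31,646.10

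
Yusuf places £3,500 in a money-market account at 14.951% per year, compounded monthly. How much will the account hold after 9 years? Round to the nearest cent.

£13,330.30

Periodic rate = 14.951%/12 = 0.0124592; periods = 12·9 = 108.
A = 3,500·(1 + 0.14951/12)^108 ≈ 3,500·3.808656554 ≈ 13,330.2979.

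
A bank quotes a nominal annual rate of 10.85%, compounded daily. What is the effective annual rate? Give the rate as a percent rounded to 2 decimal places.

EAR = (1 + 10.85%/365)^365 − 1 = (1 + 0.00029726)^365 − 1.
(1 + 0.00029726)^365 ≈ 1.114587, so EAR ≈ 11.45869%.

11.46%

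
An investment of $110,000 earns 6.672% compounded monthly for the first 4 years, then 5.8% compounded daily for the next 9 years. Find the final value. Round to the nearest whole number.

$241,913

After 4 years at 6.672%: 110,000 × 1.30491879431 ≈ 143,541.0674.
Then 9 years at 5.8%: 143,541.0674 × 1.68532518012 ≈ 241,913.3752.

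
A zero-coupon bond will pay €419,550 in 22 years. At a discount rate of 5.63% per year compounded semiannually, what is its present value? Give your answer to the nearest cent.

Periodic rate = 5.63%/2 = 0.02815; 44 periods.
P = 419,550/(1 + 0.02815)^44 ≈ 419,550/3.39222861706 ≈ 123,679.7537.

€123,679.75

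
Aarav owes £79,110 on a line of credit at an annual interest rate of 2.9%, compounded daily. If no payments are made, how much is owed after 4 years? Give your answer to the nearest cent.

Periodic rate = 2.9%/365 = 0.0000794521; periods = 365·4 = 1460.
A = 79,110·(1 + 0.029/365)^1460 ≈ 79,110·1.1229906974 ≈ 88,839.7941.

£88,839.79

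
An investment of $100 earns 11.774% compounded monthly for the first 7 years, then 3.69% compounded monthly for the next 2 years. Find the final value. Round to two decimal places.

After 7 years at 11.774%: 100 × 2.27086988 ≈ 227.0870.
Then 2 years at 3.69%: 227.0870 × 1.07646956 ≈ 244.4522.

$244.45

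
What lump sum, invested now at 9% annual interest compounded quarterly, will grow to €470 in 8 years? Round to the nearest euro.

€231

Growth factor = (1 + 0.0225)^32 ≈ 2.03810303.
P = 470/2.03810303 ≈ 230.6066.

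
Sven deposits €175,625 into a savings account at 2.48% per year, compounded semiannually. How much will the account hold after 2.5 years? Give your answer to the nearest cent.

€186,787.16

Periodic rate = 2.48%/2 = 0.0124; periods = 2·2.5 = 5.
A = 175,625·(1 + 0.0124)^5 ≈ 175,625·1.06355678474 ≈ 186,787.1603.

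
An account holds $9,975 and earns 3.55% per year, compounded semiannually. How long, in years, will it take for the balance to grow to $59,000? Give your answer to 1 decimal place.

50.5 years

(1 + 0.01775)^(2t) = 59,000/9,975 = 5.9148.
2t·ln(1 + 0.01775) = ln(5.9148); 2t = 1.7775/0.0175943 ≈ 101.0245.
t ≈ 50.5122 years.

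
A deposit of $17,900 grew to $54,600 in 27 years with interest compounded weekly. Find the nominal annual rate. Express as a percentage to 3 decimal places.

4.132%

(1 + r/52)^1404 = 54,600/17,900 = 3.05028.
1 + r/52 = 3.05028^(1/1404) ≈ 1.000795, so r/52 ≈ 0.000794641.
r ≈ 52·0.000794641 = 4.13213%.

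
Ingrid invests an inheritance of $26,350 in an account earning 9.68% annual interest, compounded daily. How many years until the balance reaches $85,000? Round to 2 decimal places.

12.10 years

We need (1 + 0.000265205)^(365t) = 3.2258, so 365t = ln 3.2258 / ln 1.000265 ≈ 4416.7197.
t ≈ 4416.7197/365 = 12.1006 years.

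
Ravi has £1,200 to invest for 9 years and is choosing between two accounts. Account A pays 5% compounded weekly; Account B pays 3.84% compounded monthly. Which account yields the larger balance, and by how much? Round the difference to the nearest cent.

Account A growth factor: (1 + 0.05/52)^468 ≈ 1.567973141; balance ≈ 1,881.5678.
Account B growth factor: (1 + 0.0032)^108 ≈ 1.412058003; balance ≈ 1,694.4696.
Account A is larger by 187.0982.

Account A, by £187.10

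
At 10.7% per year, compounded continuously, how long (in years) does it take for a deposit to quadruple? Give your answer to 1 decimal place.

13.0 years

e^(0.107t) = 4, so 0.107t = ln 4 ≈ 1.3863.
t ≈ 1.3863/0.107 ≈ 12.9560.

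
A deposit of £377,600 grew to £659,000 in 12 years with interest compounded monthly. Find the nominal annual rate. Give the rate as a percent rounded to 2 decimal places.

(1 + r/12)^144 = 659,000/377,600 = 1.74523.
1 + r/12 = 1.74523^(1/144) ≈ 1.003875, so r/12 ≈ 0.00387477.
r ≈ 12·0.00387477 = 4.64972%.

4.65%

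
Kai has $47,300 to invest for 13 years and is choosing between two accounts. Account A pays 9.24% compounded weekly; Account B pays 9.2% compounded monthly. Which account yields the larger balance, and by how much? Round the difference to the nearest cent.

Account A, by $1,359.80

Account A growth factor: (1 + 0.0924/52)^676 ≈ 3.32056198955; balance ≈ 157,062.5821.
Account B growth factor: (1 + 0.092/12)^156 ≈ 3.29181351132; balance ≈ 155,702.7791.
Account A is larger by 1,359.8030.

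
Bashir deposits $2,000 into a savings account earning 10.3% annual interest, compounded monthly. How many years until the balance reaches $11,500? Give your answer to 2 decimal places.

We need (1 + 0.00858333)^(12t) = 5.75, so 12t = ln 5.75 / ln 1.008583 ≈ 204.6636.
t ≈ 204.6636/12 = 17.0553 years.

17.06 years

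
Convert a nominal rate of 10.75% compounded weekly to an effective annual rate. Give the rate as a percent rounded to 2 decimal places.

EAR = (1 + 10.75%/52)^52 − 1 = (1 + 0.00206731)^52 − 1.
(1 + 0.00206731)^52 ≈ 1.113367, so EAR ≈ 11.33673%.

11.34%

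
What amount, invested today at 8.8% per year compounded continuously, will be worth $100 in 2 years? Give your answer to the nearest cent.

$83.86

P = A·e^(−rt) = 100·e^(−0.176).
e^(−0.176) ≈ 0.83861798, so P ≈ 83.8618.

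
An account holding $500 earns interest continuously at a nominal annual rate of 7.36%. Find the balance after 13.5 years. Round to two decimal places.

A = P·e^(rt) = 500·e^(0.0736·13.5) = 500·e^0.9936.
e^0.9936 ≈ 2.700940377, so A ≈ 1,350.4702.

$1,350.47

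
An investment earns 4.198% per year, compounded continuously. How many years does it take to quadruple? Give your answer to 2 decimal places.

33.02 years

e^(0.04198t) = 4, so 0.04198t = ln 4 ≈ 1.3863.
t ≈ 1.3863/0.04198 ≈ 33.0227.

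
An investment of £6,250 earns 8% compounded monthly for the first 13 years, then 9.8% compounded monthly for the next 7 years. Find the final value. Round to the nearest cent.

After 13 years at 8%: 6,250 × 2.8194692672 ≈ 17,621.6829.
Then 7 years at 9.8%: 17,621.6829 × 1.9802319639 ≈ 34,895.0198.

£34,895.02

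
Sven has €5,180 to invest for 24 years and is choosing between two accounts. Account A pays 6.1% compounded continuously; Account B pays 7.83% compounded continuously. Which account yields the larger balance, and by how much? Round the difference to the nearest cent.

Account B, by €11,525.74

Account A growth factor: e^(0.061·24) = e^1.464 ≈ 4.3232178601; balance ≈ 22,394.2685.
Account B growth factor: e^(0.0783·24) = e^1.8792 ≈ 6.5482641549; balance ≈ 33,920.0083.
Account B is larger by 11,525.7398.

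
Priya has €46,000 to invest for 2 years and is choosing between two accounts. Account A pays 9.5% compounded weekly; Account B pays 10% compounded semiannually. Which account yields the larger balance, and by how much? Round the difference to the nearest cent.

A: (1 + 0.095/52)^104 ≈ 1.2090399965, so 46,000 × 1.2090399965 ≈ 55,615.8398.
B: (1 + 0.05)^4 ≈ 1.21550625, so 46,000 × 1.21550625 ≈ 55,913.2875.
Difference ≈ 297.4477 in favor of B.

Account B, by €297.45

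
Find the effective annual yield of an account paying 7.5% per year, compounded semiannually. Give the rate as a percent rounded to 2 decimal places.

One year is 2 periods at 0.0375 each: (1 + 0.0375)^2 ≈ 1.076406.
EAR = 1.076406 − 1 ≈ 7.64063%.

7.64%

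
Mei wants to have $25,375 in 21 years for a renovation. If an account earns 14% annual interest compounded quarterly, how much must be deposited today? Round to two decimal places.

$1,410.64

Growth factor = (1 + 0.035)^84 ≈ 17.988269379.
P = 25,375/17.988269379 ≈ 1,410.6415.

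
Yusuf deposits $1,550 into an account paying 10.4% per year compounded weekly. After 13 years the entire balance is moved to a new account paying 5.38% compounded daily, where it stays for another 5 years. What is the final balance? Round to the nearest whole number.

Phase 1: 1,550·(1 + 0.002)^676 ≈ 5,982.8960.
Phase 2: 5,982.8960·(1 + 0.0538/365)^1825 ≈ 7,829.3924.

$7,829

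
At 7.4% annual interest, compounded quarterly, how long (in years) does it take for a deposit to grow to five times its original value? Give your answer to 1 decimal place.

(1 + 0.0185)^(4t) = 5.
4t = ln 5 / ln(1 + 0.0185) ≈ 1.6094/0.018331 ≈ 87.7989.
t ≈ 21.9497.

21.9 years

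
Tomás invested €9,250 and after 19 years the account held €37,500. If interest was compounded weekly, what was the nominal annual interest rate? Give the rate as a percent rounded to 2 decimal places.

The 988-period growth factor is 37,500/9,250 = 4.05405.
r/52 = 4.05405^(1/988) − 1 ≈ 0.00141772, so r ≈ 52·0.00141772 = 7.37215%.

7.37%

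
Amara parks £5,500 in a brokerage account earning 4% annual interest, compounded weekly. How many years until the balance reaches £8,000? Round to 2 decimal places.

9.37 years

We need (1 + 0.000769231)^(52t) = 1.4545, so 52t = ln 1.4545 / ln 1.000769 ≈ 487.2888.
t ≈ 487.2888/52 = 9.3709 years.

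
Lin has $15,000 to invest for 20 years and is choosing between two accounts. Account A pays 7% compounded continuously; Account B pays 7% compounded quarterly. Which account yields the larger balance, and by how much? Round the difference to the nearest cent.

Account A, by $732.12

Account A growth factor: e^(0.07·20) = e^1.4 ≈ 4.0551999668; balance ≈ 60,827.9995.
Account B growth factor: (1 + 0.0175)^80 ≈ 4.0063919242; balance ≈ 60,095.8789.
Account A is larger by 732.1206.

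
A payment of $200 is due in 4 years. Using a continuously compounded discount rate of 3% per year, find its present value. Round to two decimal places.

P = A·e^(−rt) = 200·e^(−0.12).
e^(−0.12) ≈ 0.886920437, so P ≈ 177.3841.

$177.38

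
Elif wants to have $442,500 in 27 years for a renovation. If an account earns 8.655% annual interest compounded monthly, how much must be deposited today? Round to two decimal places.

Growth factor = (1 + 0.0072125)^324 ≈ 10.2621568593.
P = 442,500/10.2621568593 ≈ 43,119.5904.

$43,119.59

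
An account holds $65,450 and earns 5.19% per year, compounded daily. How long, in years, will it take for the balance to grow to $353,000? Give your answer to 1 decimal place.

32.5 years

We need (1 + 0.000142192)^(365t) = 5.3934, so 365t = ln 5.3934 / ln 1.000142 ≈ 11852.3121.
t ≈ 11852.3121/365 = 32.4721 years.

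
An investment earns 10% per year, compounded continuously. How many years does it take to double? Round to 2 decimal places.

e^(0.1t) = 2, so 0.1t = ln 2 ≈ 0.69315.
t ≈ 0.69315/0.1 ≈ 6.9315.

6.93 years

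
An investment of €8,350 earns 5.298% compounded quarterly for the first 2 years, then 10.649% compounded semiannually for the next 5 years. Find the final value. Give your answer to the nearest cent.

After 2 years at 5.298%: 8,350 × 1.1110043379 ≈ 9,276.8862.
Then 5 years at 10.649%: 9,276.8862 × 1.6799411223 ≈ 15,584.6227.

€15,584.62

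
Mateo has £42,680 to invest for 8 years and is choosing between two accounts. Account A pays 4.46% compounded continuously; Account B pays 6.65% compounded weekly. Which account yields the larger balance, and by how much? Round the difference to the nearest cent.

Account B, by £11,651.85

A: e^(0.0446·8) = e^0.3568 ≈ 1.4287500913, so 42,680 × 1.4287500913 ≈ 60,979.0539.
B: (1 + 0.0665/52)^416 ≈ 1.7017550769, so 42,680 × 1.7017550769 ≈ 72,630.9067.
Difference ≈ 11,651.8528 in favor of B.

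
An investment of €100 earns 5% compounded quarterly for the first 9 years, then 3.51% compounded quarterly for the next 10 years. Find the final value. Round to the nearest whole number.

€222

After 9 years at 5%: 100 × 1.56394382 ≈ 156.3944.
Then 10 years at 3.51%: 156.3944 × 1.41831414 ≈ 221.8164.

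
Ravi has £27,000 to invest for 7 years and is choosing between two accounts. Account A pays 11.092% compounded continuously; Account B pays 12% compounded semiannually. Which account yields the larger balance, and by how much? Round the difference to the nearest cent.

Account A growth factor: e^(0.11092·7) = e^0.77644 ≈ 2.1737200314; balance ≈ 58,690.4408.
Account B growth factor: (1 + 0.06)^14 ≈ 2.2609039558; balance ≈ 61,044.4068.
Account B is larger by 2,353.9660.

Account B, by £2,353.97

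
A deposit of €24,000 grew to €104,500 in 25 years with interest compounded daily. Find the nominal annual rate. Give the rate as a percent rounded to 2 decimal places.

The 9125-period growth factor is 104,500/24,000 = 4.35417.
r/365 = 4.35417^(1/9125) − 1 ≈ 0.000161233, so r ≈ 365·0.000161233 = 5.88501%.

5.89%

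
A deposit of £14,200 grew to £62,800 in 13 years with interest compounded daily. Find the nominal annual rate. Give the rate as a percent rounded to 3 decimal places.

(1 + r/365)^4745 = 62,800/14,200 = 4.42254.
1 + r/365 = 4.42254^(1/4745) ≈ 1.000313, so r/365 ≈ 0.000313371.
r ≈ 365·0.000313371 = 11.43805%.

11.438%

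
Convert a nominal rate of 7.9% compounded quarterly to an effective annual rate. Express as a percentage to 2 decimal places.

One year is 4 periods at 0.01975 each: (1 + 0.01975)^4 ≈ 1.081371.
EAR = 1.081371 − 1 ≈ 8.13713%.

8.14%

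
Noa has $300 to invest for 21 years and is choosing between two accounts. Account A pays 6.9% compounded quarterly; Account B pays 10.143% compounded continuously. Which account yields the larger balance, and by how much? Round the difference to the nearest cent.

A: (1 + 0.01725)^84 ≈ 4.206556012, so 300 × 4.206556012 ≈ 1,261.9668.
B: e^(0.10143·21) = e^2.13003 ≈ 8.415119261, so 300 × 8.415119261 ≈ 2,524.5358.
Difference ≈ 1,262.5690 in favor of B.

Account B, by $1,262.57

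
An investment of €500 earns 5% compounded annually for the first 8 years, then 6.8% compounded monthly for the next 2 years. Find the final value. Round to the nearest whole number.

€846

Phase 1: 500·(1 + 0.05)^8 ≈ 738.7277.
Phase 2: 738.7277·(1 + 0.068/12)^24 ≈ 846.0221.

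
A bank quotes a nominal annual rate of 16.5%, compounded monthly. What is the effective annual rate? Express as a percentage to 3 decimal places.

EAR = (1 + 16.5%/12)^12 − 1 = (1 + 0.01375)^12 − 1.
(1 + 0.01375)^12 ≈ 1.178068, so EAR ≈ 17.80681%.

17.807%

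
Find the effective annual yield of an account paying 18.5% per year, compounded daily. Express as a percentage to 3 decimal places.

20.316%

One year is 365 periods at 0.000506849 each: (1 + 0.000506849)^365 ≈ 1.203162.
EAR = 1.203162 − 1 ≈ 20.31620%.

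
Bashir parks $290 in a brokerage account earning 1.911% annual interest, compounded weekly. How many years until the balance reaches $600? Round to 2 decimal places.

(1 + 0.0003675)^(52t) = 600/290 = 2.069.
52t·ln(1 + 0.0003675) = ln(2.069); 52t = 0.72705/0.000367432 ≈ 1978.7274.
t ≈ 38.0524 years.

38.05 years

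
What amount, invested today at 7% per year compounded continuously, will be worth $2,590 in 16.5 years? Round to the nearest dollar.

P = A·e^(−rt) = 2,590·e^(−1.155).
e^(−1.155) ≈ 0.3150575369, so P ≈ 815.9990.

$816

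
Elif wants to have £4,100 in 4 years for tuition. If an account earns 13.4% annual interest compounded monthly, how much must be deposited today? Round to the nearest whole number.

Periodic rate = 13.4%/12 = 0.0111667; 48 periods.
P = 4,100/(1 + 0.134/12)^48 ≈ 4,100/1.704086904 ≈ 2,405.9806.

£2,406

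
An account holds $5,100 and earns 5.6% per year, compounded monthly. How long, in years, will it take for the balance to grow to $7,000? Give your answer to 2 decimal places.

5.67 years

(1 + 0.00466667)^(12t) = 7,000/5,100 = 1.3725.
12t·ln(1 + 0.00466667) = ln(1.3725); 12t = 0.31667/0.00465581 ≈ 68.0160.
t ≈ 5.6680 years.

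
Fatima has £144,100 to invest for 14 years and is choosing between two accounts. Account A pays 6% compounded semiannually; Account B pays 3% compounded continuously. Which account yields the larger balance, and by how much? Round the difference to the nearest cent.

Account A, by £110,375.72

Account A growth factor: (1 + 0.03)^28 ≈ 2.28792767574; balance ≈ 329,690.3781.
Account B growth factor: e^(0.03·14) = e^0.42 ≈ 1.52196155562; balance ≈ 219,314.6602.
Account A is larger by 110,375.7179.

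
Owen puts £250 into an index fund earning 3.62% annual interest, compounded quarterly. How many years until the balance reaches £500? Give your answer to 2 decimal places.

19.23 years

(1 + 0.00905)^(4t) = 500/250 = 2.
4t·ln(1 + 0.00905) = ln(2); 4t = 0.69315/0.00900929 ≈ 76.9369.
t ≈ 19.2342 years.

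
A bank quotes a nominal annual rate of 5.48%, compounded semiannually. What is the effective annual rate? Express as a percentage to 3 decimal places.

5.555%

One year is 2 periods at 0.0274 each: (1 + 0.0274)^2 ≈ 1.055551.
EAR = 1.055551 − 1 ≈ 5.55508%.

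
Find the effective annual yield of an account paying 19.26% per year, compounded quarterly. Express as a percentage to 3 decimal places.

20.696%

One year is 4 periods at 0.04815 each: (1 + 0.04815)^4 ≈ 1.206962.
EAR = 1.206962 − 1 ≈ 20.69624%.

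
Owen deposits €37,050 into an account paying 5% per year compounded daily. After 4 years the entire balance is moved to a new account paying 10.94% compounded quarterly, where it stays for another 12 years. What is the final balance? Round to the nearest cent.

€165,243.95

Phase 1: 37,050·(1 + 0.05/365)^1460 ≈ 45,252.3523.
Phase 2: 45,252.3523·(1 + 0.02735)^48 ≈ 165,243.9519.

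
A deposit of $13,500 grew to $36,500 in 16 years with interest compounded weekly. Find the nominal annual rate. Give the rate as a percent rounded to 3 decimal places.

6.220%

The 832-period growth factor is 36,500/13,500 = 2.7037.
r/52 = 2.7037^(1/832) − 1 ≈ 0.00119617, so r ≈ 52·0.00119617 = 6.22011%.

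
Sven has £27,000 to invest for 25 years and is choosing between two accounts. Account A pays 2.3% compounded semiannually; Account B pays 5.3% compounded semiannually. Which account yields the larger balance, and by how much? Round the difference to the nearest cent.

Account B, by £52,016.24

A: (1 + 0.0115)^50 ≈ 1.7713091063, so 27,000 × 1.7713091063 ≈ 47,825.3459.
B: (1 + 0.0265)^50 ≈ 3.6978363334, so 27,000 × 3.6978363334 ≈ 99,841.5810.
Difference ≈ 52,016.2351 in favor of B.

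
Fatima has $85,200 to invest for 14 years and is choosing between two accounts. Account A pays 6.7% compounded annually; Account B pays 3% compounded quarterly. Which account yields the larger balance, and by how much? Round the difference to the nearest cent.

Account A, by $81,755.06

Account A growth factor: (1 + 0.067)^14 ≈ 2.47914467723; balance ≈ 211,223.1265.
Account B growth factor: (1 + 0.0075)^56 ≈ 1.51957825261; balance ≈ 129,468.0671.
Account A is larger by 81,755.0594.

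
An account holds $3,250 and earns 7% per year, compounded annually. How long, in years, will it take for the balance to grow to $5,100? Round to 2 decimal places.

6.66 years

We need (1 + 0.07)^t = 1.5692, so t = ln 1.5692 / ln 1.07 ≈ 6.6597.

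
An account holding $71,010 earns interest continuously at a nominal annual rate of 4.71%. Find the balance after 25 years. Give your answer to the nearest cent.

A = P·e^(rt) = 71,010·e^(0.0471·25) = 71,010·e^1.1775.
e^1.1775 ≈ 3.24624842883, so A ≈ 230,516.1009.

$230,516.10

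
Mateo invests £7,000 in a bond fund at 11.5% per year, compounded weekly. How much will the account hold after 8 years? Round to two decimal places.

£17,547.20

Growth factor = (1 + 0.115/52)^416 ≈ 2.5067427211.
A ≈ 7,000 × 2.5067427211 ≈ 17,547.1990.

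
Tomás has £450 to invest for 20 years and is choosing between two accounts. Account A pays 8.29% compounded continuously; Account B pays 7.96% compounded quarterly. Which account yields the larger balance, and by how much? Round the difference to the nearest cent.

Account A, by £185.15

Account A growth factor: e^(0.0829·20) = e^1.658 ≈ 5.248802734; balance ≈ 2,361.9612.
Account B growth factor: (1 + 0.0199)^80 ≈ 4.837348122; balance ≈ 2,176.8067.
Account A is larger by 185.1546.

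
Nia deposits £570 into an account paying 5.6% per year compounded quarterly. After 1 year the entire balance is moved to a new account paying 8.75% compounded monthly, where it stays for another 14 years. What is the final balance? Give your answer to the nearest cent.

Phase 1: 570·(1 + 0.014)^4 ≈ 602.5966.
Phase 2: 602.5966·(1 + 0.0875/12)^168 ≈ 2,042.2418.

£2,042.24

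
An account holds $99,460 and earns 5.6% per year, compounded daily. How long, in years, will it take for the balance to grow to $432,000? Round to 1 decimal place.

We need (1 + 0.000153425)^(365t) = 4.3435, so 365t = ln 4.3435 / ln 1.000153 ≈ 9573.3158.
t ≈ 9573.3158/365 = 26.2283 years.

26.2 years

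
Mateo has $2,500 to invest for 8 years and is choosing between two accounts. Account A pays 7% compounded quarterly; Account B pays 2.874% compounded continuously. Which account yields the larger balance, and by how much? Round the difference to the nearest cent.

Account A growth factor: (1 + 0.0175)^32 ≈ 1.742213492; balance ≈ 4,355.5337.
Account B growth factor: e^(0.02874·8) = e^0.22992 ≈ 1.258499326; balance ≈ 3,146.2483.
Account A is larger by 1,209.2854.

Account A, by $1,209.29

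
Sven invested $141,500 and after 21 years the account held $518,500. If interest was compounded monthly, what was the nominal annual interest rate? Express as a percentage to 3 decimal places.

The 252-period growth factor is 518,500/141,500 = 3.66431.
r/12 = 3.66431^(1/252) − 1 ≈ 0.00516664, so r ≈ 12·0.00516664 = 6.19996%.

6.200%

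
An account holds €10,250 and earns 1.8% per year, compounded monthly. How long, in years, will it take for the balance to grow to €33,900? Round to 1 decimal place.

66.5 years

We need (1 + 0.0015)^(12t) = 3.3073, so 12t = ln 3.3073 / ln 1.0015 ≈ 798.0228.
t ≈ 798.0228/12 = 66.5019 years.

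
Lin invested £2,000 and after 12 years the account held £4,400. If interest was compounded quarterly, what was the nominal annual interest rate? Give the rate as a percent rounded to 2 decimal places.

(1 + r/4)^48 = 4,400/2,000 = 2.2.
1 + r/4 = 2.2^(1/48) ≈ 1.016562, so r/4 ≈ 0.0165618.
r ≈ 4·0.0165618 = 6.62474%.

6.62%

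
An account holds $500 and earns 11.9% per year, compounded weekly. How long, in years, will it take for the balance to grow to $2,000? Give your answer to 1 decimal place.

(1 + 0.00228846)^(52t) = 2,000/500 = 4.
52t·ln(1 + 0.00228846) = ln(4); 52t = 1.3863/0.00228585 ≈ 606.4686.
t ≈ 11.6629 years.

11.7 years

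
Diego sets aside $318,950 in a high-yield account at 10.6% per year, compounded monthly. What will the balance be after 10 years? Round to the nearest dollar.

$916,333

Periodic rate = 10.6%/12 = 0.00883333; periods = 12·10 = 120.
A = 318,950·(1 + 0.106/12)^120 ≈ 318,950·2.87296822992 ≈ 916,333.2169.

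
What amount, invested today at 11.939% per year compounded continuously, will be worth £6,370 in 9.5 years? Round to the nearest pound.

P = A·e^(−rt) = 6,370·e^(−1.134205).
e^(−1.134205) ≈ 0.3216777535, so P ≈ 2,049.0873.

£2,049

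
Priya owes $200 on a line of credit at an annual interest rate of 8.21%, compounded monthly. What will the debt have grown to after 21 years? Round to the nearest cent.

Growth factor = (1 + 0.0821/12)^252 ≈ 5.574646486.
A ≈ 200 × 5.574646486 ≈ 1,114.9293.

$1,114.93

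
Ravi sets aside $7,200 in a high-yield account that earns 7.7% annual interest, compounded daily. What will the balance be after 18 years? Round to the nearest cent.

$28,787.32

Growth factor = (1 + 0.077/365)^6570 ≈ 3.9982382478.
A ≈ 7,200 × 3.9982382478 ≈ 28,787.3154.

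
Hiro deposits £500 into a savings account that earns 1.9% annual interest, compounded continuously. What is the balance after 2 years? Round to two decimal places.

£519.37

A = P·e^(rt) = 500·e^(0.019·2) = 500·e^0.038.
e^0.038 ≈ 1.03873123, so A ≈ 519.3656.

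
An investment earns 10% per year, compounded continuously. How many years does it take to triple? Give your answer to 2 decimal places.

10.99 years

e^(0.1t) = 3, so 0.1t = ln 3 ≈ 1.0986.
t ≈ 1.0986/0.1 ≈ 10.9861.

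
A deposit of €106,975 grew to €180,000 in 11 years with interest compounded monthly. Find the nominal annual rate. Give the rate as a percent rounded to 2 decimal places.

4.74%

The 132-period growth factor is 180,000/106,975 = 1.68264.
r/12 = 1.68264^(1/132) − 1 ≈ 0.00394991, so r ≈ 12·0.00394991 = 4.73990%.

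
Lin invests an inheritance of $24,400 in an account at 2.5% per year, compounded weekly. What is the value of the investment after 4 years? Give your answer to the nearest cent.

Periodic rate = 2.5%/52 = 0.000480769; periods = 52·4 = 208.
A = 24,400·(1 + 0.025/52)^208 ≈ 24,400·1.1051443603 ≈ 26,965.5224.

$26,965.52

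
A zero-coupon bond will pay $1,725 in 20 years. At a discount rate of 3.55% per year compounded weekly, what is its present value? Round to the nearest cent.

Growth factor = (1 + 0.0355/52)^1040 ≈ 2.033498593.
P = 1,725/2.033498593 ≈ 848.2917.

$848.29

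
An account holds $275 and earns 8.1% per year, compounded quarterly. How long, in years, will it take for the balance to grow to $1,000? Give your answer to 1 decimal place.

16.1 years

(1 + 0.02025)^(4t) = 1,000/275 = 3.6364.
4t·ln(1 + 0.02025) = ln(3.6364); 4t = 1.291/0.0200477 ≈ 64.3956.
t ≈ 16.0989 years.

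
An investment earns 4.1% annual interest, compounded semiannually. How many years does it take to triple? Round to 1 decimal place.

27.1 years

(1 + 0.0205)^(2t) = 3.
2t = ln 3 / ln(1 + 0.0205) ≈ 1.0986/0.0202927 ≈ 54.1383.
t ≈ 27.0691.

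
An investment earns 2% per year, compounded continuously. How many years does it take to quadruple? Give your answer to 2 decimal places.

69.31 years

e^(0.02t) = 4, so 0.02t = ln 4 ≈ 1.3863.
t ≈ 1.3863/0.02 ≈ 69.3147.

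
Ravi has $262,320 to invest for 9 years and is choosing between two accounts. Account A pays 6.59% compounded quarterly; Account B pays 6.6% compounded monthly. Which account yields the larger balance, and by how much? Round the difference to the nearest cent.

Account B, by $1,943.26

Account A growth factor: (1 + 0.016475)^36 ≈ 1.80086543246; balance ≈ 472,403.0202.
Account B growth factor: (1 + 0.0055)^108 ≈ 1.80827339557; balance ≈ 474,346.2771.
Account B is larger by 1,943.2569.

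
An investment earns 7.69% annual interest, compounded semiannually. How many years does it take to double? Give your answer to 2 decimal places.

(1 + 0.03845)^(2t) = 2.
2t = ln 2 / ln(1 + 0.03845) ≈ 0.69315/0.0377292 ≈ 18.3716.
t ≈ 9.1858.

9.19 years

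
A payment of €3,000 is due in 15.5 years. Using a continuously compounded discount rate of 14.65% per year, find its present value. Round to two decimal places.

€309.70

P = A·e^(−rt) = 3,000·e^(−2.27075).
e^(−2.27075) ≈ 0.103234725, so P ≈ 309.7042.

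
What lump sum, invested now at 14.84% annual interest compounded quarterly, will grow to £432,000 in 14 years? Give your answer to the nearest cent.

£56,173.08

Periodic rate = 14.84%/4 = 0.0371; 56 periods.
P = 432,000/(1 + 0.0371)^56 ≈ 432,000/7.69051668417 ≈ 56,173.0788.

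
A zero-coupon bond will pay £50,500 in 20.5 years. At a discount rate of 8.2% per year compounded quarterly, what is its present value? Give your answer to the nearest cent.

£9,563.67

Periodic rate = 8.2%/4 = 0.0205; 82 periods.
P = 50,500/(1 + 0.0205)^82 ≈ 50,500/5.2803990259 ≈ 9,563.6712.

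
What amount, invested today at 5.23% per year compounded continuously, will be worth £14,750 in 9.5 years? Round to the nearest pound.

P = A·e^(−rt) = 14,750·e^(−0.49685).
e^(−0.49685) ≈ 0.6084442436, so P ≈ 8,974.5526.

£8,975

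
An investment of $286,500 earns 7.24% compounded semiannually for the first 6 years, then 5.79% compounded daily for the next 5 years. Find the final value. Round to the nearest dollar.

$586,362

Phase 1: 286,500·(1 + 0.0362)^12 ≈ 438,982.9794.
Phase 2: 438,982.9794·(1 + 0.0579/365)^1825 ≈ 586,362.1966.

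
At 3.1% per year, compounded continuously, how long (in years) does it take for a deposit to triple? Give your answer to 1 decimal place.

e^(0.031t) = 3, so 0.031t = ln 3 ≈ 1.0986.
t ≈ 1.0986/0.031 ≈ 35.4391.

35.4 years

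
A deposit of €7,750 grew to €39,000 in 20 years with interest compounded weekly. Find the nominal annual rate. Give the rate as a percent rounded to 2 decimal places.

8.09%

The 1040-period growth factor is 39,000/7,750 = 5.03226.
r/52 = 5.03226^(1/1040) − 1 ≈ 0.00155493, so r ≈ 52·0.00155493 = 8.08562%.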